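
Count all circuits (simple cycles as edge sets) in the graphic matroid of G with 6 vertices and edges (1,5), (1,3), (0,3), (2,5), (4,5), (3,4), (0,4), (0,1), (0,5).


A circuit in a graphic matroid = edge set of a simple cycle.
G has 6 vertices and 9 edges.
Enumerating all minimal edge subsets forming cycles...
Total circuits found: 13.

13


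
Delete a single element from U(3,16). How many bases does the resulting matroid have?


Deleting e from U(3,16) gives U(3,15) since n > r.
Bases of U(3,15) = (15 choose 3) = 455.

455


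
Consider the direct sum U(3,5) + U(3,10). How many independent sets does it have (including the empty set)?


For a direct sum, |I(M1+M2)| = |I(M1)| * |I(M2)|.
|I(U(3,5))| = sum C(5,k) for k=0..3 = 26.
|I(U(3,10))| = sum C(10,k) for k=0..3 = 176.
Total = 26 * 176 = 4576.

4576


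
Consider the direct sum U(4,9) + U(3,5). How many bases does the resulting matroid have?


Bases of a direct sum M1 + M2: |B| = |B(M1)| * |B(M2)|.
|B(U(4,9))| = C(9,4) = 126.
|B(U(3,5))| = C(5,3) = 10.
Total bases = 126 * 10 = 1260.

1260


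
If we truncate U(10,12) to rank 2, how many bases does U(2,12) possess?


Truncating U(10,12) to rank 2 gives U(2,12).
Bases of U(2,12) are all 2-element subsets of 12 elements.
Number of bases = C(12,2) = 12! / (2! * 10!) = 66.

66


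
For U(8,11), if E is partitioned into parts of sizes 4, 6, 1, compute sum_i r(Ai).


r(Ai) = min(|Ai|, 8) for each part.
Sum = min(4,8) + min(6,8) + min(1,8)
    = 4 + 6 + 1
    = 11.

11


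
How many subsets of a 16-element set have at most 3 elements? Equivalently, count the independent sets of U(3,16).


Independent sets of U(3,16) are all subsets of size <= 3.
Count = C(16,0) + C(16,1) + C(16,2) + C(16,3)
     = 1 + 16 + 120 + 560
     = 697.

697


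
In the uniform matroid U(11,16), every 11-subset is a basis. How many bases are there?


Bases of U(11,16) are all 11-element subsets of the 16-element ground set.
Number of bases = C(16,11).
C(16,11) = 16! / (11! * 5!) = 4368.

4368


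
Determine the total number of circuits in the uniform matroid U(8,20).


In U(8,20), circuits are the (9)-element subsets.
Any set of 9 elements is dependent, and removing any one element gives
an independent set of size 8, so it is a minimal dependent set.
Number of circuits = (20 choose 9) = 167960.

167960


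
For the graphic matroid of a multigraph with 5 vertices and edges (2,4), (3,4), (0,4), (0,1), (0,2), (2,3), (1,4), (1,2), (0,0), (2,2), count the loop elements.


In a graphic matroid, a loop is a self-loop edge (u,u) with rank 0.
Examining all 10 edges for self-loops...
Self-loops found: (0,0), (2,2)
Number of loops = 2.

2


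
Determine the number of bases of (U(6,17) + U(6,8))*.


(M1+M2)* = M1* + M2*.
M1* = U(11,17), bases: C(17,11) = 12376.
M2* = U(2,8), bases: C(8,2) = 28.
|B(M*)| = 12376 * 28 = 346528.

346528


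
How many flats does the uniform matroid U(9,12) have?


Flats of U(9,12): every subset of size < 9 is a flat, plus E itself.
Count = (12 choose 0) + (12 choose 1) + (12 choose 2) + (12 choose 3) + (12 choose 4) + (12 choose 5) + (12 choose 6) + (12 choose 7) + (12 choose 8) + 1
     = 1 + 12 + 66 + 220 + 495 + 792 + 924 + 792 + 495 + 1
     = 3798.

3798


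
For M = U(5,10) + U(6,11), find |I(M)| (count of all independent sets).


For a direct sum, |I(M1+M2)| = |I(M1)| * |I(M2)|.
|I(U(5,10))| = sum C(10,k) for k=0..5 = 638.
|I(U(6,11))| = sum C(11,k) for k=0..6 = 1486.
Total = 638 * 1486 = 948068.

948068


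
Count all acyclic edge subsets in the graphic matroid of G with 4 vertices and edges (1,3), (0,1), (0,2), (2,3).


An independent set in a graphic matroid is an acyclic edge subset.
G has 4 vertices and 4 edges.
Enumerate all 2^4 = 16 subsets, checking for acyclicity.
Total independent sets = 15.

15


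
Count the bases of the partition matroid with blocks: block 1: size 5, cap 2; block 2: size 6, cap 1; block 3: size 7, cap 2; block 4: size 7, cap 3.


A basis picks exactly ci elements from block i.
Number of bases = product of C(|Si|, ci).
= C(5,2) * C(6,1) * C(7,2) * C(7,3)
= 10 * 6 * 21 * 35
= 44100.

44100


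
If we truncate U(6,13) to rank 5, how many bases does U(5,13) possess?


Truncating U(6,13) to rank 5 gives U(5,13).
Bases of U(5,13) are all 5-element subsets of 13 elements.
Number of bases = C(13,5) = 1287.

1287


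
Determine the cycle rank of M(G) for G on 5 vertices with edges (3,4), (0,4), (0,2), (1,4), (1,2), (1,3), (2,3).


Cycle rank (nullity) = |E| - r(M) = |E| - (|V| - c).
|E| = 7, |V| = 5, c = 1.
Nullity = 7 - (5 - 1) = 7 - 4 = 3.

3


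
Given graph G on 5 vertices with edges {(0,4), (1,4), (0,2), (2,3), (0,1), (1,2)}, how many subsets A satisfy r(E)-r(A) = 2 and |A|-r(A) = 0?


R(x,y) = sum over A in 2^E of x^(r(E)-r(A)) * y^(|A|-r(A)).
G has 5 vertices, 6 edges. r(E) = 4.
Enumerate all 2^6 = 64 subsets.
Count subsets with r(E)-r(A)=2 and |A|-r(A)=0: 15.

15


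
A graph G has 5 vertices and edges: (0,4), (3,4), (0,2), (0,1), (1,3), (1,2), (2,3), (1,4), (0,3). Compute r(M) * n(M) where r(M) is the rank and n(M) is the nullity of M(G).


r(M) = |V| - c = 5 - 1 = 4.
nullity = |E| - r(M) = 9 - 4 = 5.
Product = 4 * 5 = 20.

20


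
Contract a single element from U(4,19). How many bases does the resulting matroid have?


Contracting e from U(4,19) gives U(3,18).
Bases of U(3,18) = C(18,3) = (18 * 17 * 16) / (1 * 2 * 3) = 816.

816


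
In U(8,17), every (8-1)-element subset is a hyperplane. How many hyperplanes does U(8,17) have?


Hyperplanes of U(8,17) are flats of rank 7.
In a uniform matroid, these are exactly the (7)-element subsets.
Count = C(17,7) = 17! / (7! * 10!) = 19448.

19448


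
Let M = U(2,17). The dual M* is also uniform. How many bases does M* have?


The dual of U(r,n) is U(n-r, n) = U(15,17).
Bases of U(15,17) are all (15)-element subsets.
|B(M*)| = (17 choose 15) = 136.

136


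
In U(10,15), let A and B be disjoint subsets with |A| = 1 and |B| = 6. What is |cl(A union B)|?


|A union B| = 1 + 6 = 7 (disjoint).
In U(10,15), cl(S) = S if |S| < 10, else cl(S) = E.
Since 7 < 10, cl(A union B) = A union B.
|cl(A union B)| = 7.

7


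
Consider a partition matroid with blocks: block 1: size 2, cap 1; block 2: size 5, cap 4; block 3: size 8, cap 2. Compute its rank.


Rank of a partition matroid = sum of min(|Si|, ci) for each block.
= min(2,1) + min(5,4) + min(8,2)
= 1 + 4 + 2
= 7.

7


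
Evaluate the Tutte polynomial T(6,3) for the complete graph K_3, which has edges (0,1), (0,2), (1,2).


T(K_3; x,y) = x^2 + x + y.
T(6,3) = 36 + 6 + 3 = 45.

45


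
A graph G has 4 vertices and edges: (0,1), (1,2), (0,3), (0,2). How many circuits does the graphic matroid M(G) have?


A circuit in a graphic matroid = edge set of a simple cycle.
G has 4 vertices and 4 edges.
Enumerating all minimal edge subsets forming cycles...
Total circuits found: 1.

1


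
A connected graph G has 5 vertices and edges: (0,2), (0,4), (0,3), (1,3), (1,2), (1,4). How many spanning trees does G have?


By Kirchhoff's matrix tree theorem, the number of spanning trees equals
the determinant of any cofactor of the Laplacian matrix L.
G has 5 vertices and 6 edges.
Computing the (4 x 4) cofactor determinant gives 12.

12


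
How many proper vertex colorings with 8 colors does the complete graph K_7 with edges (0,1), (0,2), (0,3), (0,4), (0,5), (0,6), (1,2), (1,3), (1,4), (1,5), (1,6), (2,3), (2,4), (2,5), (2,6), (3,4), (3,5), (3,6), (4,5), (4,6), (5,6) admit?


P(K_7, k) = k(k-1)(k-2)...(k-6).
P(8) = (8) * (7) * (6) * (5) * (4) * (3) * (2) = 40320.

40320


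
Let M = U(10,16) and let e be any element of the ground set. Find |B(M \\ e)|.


Deleting e from U(10,16) gives U(10,15) since n > r.
Bases of U(10,15) = C(15,10) = 3003.

3003


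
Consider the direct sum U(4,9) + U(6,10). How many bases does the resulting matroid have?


Bases of a direct sum M1 + M2: |B| = |B(M1)| * |B(M2)|.
|B(U(4,9))| = C(9,4) = 126.
|B(U(6,10))| = C(10,6) = 210.
Total bases = 126 * 210 = 26460.

26460


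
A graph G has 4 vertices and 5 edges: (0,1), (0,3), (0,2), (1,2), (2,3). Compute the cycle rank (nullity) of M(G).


Cycle rank (nullity) = |E| - r(M) = |E| - (|V| - c).
|E| = 5, |V| = 4, c = 1.
Nullity = 5 - (4 - 1) = 5 - 3 = 2.

2


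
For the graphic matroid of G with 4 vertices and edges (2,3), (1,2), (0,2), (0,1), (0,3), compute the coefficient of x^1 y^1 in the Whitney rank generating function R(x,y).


R(x,y) = sum over A in 2^E of x^(r(E)-r(A)) * y^(|A|-r(A)).
G has 4 vertices, 5 edges. r(E) = 3.
Enumerate all 2^5 = 32 subsets.
Count subsets with r(E)-r(A)=1 and |A|-r(A)=1: 2.

2


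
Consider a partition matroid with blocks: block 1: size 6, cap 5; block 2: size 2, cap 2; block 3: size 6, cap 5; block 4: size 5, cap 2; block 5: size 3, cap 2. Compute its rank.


Rank of a partition matroid = sum of min(|Si|, ci) for each block.
= min(6,5) + min(2,2) + min(6,5) + min(5,2) + min(3,2)
= 5 + 2 + 5 + 2 + 2
= 16.

16


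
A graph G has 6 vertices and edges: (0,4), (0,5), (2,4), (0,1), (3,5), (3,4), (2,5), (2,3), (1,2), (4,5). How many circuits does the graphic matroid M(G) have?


A circuit in a graphic matroid = edge set of a simple cycle.
G has 6 vertices and 10 edges.
Enumerating all minimal edge subsets forming cycles...
Total circuits found: 22.

22


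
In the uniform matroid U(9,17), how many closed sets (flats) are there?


Flats of U(9,17): every subset of size < 9 is a flat, plus E itself.
Count = C(17,0) + C(17,1) + C(17,2) + C(17,3) + C(17,4) + C(17,5) + C(17,6) + C(17,7) + C(17,8) + 1
     = 1 + 17 + 136 + 680 + 2380 + 6188 + 12376 + 19448 + 24310 + 1
     = 65537.

65537


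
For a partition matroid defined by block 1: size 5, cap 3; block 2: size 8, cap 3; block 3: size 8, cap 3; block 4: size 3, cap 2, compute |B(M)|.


A basis picks exactly ci elements from block i.
Number of bases = product of C(|Si|, ci).
= C(5,3) * C(8,3) * C(8,3) * C(3,2)
= 10 * 56 * 56 * 3
= 94080.

94080


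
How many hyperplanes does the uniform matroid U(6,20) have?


Hyperplanes of U(6,20) are flats of rank 5.
In a uniform matroid, these are exactly the (5)-element subsets.
Count = C(20,5) = 20! / (5! * 15!) = 15504.

15504


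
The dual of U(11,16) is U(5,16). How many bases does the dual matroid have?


The dual of U(r,n) is U(n-r, n) = U(5,16).
Bases of U(5,16) are all (5)-element subsets.
|B(M*)| = C(16,5) = 4368.

4368


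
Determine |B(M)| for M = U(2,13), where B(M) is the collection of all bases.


Bases of U(2,13) are all 2-element subsets of the 13-element ground set.
Number of bases = C(13,2).
C(13,2) = (13 * 12) / (1 * 2) = 78.

78


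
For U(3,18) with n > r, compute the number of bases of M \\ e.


Deleting e from U(3,18) gives U(3,17) since n > r.
Bases of U(3,17) = C(17,3) = 17! / (3! * 14!) = 680.

680


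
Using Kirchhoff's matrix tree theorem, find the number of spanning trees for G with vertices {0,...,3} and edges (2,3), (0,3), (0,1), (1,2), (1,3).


By Kirchhoff's matrix tree theorem, the number of spanning trees equals
the determinant of any cofactor of the Laplacian matrix L.
G has 4 vertices and 5 edges.
Computing the (3 x 3) cofactor determinant gives 8.

8


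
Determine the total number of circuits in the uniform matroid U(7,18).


In U(7,18), circuits are the (8)-element subsets.
Any set of 8 elements is dependent, and removing any one element gives
an independent set of size 7, so it is a minimal dependent set.
Number of circuits = C(18,8) = 18! / (8! * 10!) = 43758.

43758


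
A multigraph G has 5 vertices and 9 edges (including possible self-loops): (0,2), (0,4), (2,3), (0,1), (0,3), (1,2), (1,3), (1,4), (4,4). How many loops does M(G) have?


In a graphic matroid, a loop is a self-loop edge (u,u) with rank 0.
Examining all 9 edges for self-loops...
Self-loops found: (4,4)
Number of loops = 1.

1


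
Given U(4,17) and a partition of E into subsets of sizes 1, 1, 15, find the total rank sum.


r(Ai) = min(|Ai|, 4) for each part.
Sum = min(1,4) + min(1,4) + min(15,4)
    = 1 + 1 + 4
    = 6.

6


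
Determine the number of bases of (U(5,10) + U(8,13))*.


(M1+M2)* = M1* + M2*.
M1* = U(5,10), bases: C(10,5) = 252.
M2* = U(5,13), bases: C(13,5) = 1287.
|B(M*)| = 252 * 1287 = 324324.

324324


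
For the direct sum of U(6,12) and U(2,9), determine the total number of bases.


Bases of a direct sum M1 + M2: |B| = |B(M1)| * |B(M2)|.
|B(U(6,12))| = C(12,6) = 924.
|B(U(2,9))| = C(9,2) = 36.
Total bases = 924 * 36 = 33264.

33264


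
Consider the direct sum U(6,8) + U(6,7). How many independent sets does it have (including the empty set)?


For a direct sum, |I(M1+M2)| = |I(M1)| * |I(M2)|.
|I(U(6,8))| = sum C(8,k) for k=0..6 = 247.
|I(U(6,7))| = sum C(7,k) for k=0..6 = 127.
Total = 247 * 127 = 31369.

31369


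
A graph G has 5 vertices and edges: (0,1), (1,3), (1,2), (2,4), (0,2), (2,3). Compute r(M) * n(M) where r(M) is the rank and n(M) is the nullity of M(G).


r(M) = |V| - c = 5 - 1 = 4.
nullity = |E| - r(M) = 6 - 4 = 2.
Product = 4 * 2 = 8.

8


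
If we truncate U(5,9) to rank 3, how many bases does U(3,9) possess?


Truncating U(5,9) to rank 3 gives U(3,9).
Bases of U(3,9) are all 3-element subsets of 9 elements.
Number of bases = C(9,3) = (9 * 8 * 7) / (1 * 2 * 3) = 84.

84


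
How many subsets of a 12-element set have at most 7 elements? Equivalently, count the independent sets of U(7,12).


Independent sets of U(7,12) are all subsets of size <= 7.
Count = C(12,0) + C(12,1) + C(12,2) + C(12,3) + C(12,4) + C(12,5) + C(12,6) + C(12,7)
     = 1 + 12 + 66 + 220 + 495 + 792 + 924 + 792
     = 3302.

3302


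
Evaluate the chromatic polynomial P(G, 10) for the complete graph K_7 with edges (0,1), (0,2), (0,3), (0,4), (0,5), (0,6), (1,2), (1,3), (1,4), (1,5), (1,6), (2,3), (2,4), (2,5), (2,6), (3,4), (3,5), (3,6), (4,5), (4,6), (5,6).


P(K_7, k) = k(k-1)(k-2)...(k-6).
P(10) = (10) * (9) * (8) * (7) * (6) * (5) * (4) = 604800.

604800


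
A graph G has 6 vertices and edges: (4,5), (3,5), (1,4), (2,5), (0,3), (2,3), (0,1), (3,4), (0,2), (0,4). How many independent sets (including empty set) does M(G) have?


An independent set in a graphic matroid is an acyclic edge subset.
G has 6 vertices and 10 edges.
Enumerate all 2^10 = 1024 subsets, checking for acyclicity.
Total independent sets = 454.

454


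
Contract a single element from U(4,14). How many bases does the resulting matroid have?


Contracting e from U(4,14) gives U(3,13).
Bases of U(3,13) = C(13,3) = 13! / (3! * 10!) = 286.

286


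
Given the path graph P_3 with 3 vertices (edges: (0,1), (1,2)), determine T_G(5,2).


A path on 3 vertices is a tree with 2 edges.
T(x,y) = x^(2) for any tree.
T(5,2) = 5^2 = 25.

25


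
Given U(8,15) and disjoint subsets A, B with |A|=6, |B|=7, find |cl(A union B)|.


|A union B| = 6 + 7 = 13 (disjoint).
In U(8,15), cl(S) = S if |S| < 8, else cl(S) = E.
Since 13 >= 8, cl(A union B) = E.
|cl(A union B)| = 15.

15


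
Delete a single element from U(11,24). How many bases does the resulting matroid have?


Deleting e from U(11,24) gives U(11,23) since n > r.
Bases of U(11,23) = C(23,11) = 1352078.

1352078


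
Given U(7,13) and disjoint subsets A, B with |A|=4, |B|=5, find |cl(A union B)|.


|A union B| = 4 + 5 = 9 (disjoint).
In U(7,13), cl(S) = S if |S| < 7, else cl(S) = E.
Since 9 >= 7, cl(A union B) = E.
|cl(A union B)| = 13.

13


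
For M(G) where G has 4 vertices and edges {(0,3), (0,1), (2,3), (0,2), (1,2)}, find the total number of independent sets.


An independent set in a graphic matroid is an acyclic edge subset.
G has 4 vertices and 5 edges.
Enumerate all 2^5 = 32 subsets, checking for acyclicity.
Total independent sets = 24.

24


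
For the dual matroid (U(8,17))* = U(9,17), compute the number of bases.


The dual of U(r,n) is U(n-r, n) = U(9,17).
Bases of U(9,17) are all (9)-element subsets.
|B(M*)| = (17 choose 9) = 24310.

24310


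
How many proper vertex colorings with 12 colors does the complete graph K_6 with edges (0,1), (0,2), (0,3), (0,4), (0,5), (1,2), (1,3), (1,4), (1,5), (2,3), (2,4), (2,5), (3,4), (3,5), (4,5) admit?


P(K_6, k) = k(k-1)(k-2)...(k-5).
P(12) = (12) * (11) * (10) * (9) * (8) * (7) = 665280.

665280


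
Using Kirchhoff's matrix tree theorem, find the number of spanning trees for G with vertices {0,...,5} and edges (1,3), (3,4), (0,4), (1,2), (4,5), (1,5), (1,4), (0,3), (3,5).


By Kirchhoff's matrix tree theorem, the number of spanning trees equals
the determinant of any cofactor of the Laplacian matrix L.
G has 6 vertices and 9 edges.
Computing the (5 x 5) cofactor determinant gives 40.

40


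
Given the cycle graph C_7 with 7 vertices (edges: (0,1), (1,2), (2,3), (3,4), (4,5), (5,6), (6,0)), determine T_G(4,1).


T(C_7; x,y) = x + x^2 + ... + x^(6) + y.
T(4,1) = 4^1 + 4^2 + 4^3 + 4^4 + 4^5 + 4^6 + 1
= 4 + 16 + 64 + 256 + 1024 + 4096 + 1
= 5461.

5461


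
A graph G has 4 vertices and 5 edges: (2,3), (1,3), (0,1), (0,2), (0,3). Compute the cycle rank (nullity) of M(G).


Cycle rank (nullity) = |E| - r(M) = |E| - (|V| - c).
|E| = 5, |V| = 4, c = 1.
Nullity = 5 - (4 - 1) = 5 - 3 = 2.

2


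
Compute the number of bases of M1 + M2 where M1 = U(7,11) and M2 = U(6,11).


Bases of a direct sum M1 + M2: |B| = |B(M1)| * |B(M2)|.
|B(U(7,11))| = C(11,7) = 330.
|B(U(6,11))| = C(11,6) = 462.
Total bases = 330 * 462 = 152460.

152460


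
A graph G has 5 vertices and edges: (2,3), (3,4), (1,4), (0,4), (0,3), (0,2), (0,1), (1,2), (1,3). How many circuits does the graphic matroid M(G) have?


A circuit in a graphic matroid = edge set of a simple cycle.
G has 5 vertices and 9 edges.
Enumerating all minimal edge subsets forming cycles...
Total circuits found: 22.

22


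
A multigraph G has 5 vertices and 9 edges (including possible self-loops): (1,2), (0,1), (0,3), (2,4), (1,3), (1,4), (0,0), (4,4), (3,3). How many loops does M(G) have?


In a graphic matroid, a loop is a self-loop edge (u,u) with rank 0.
Examining all 9 edges for self-loops...
Self-loops found: (0,0), (4,4), (3,3)
Number of loops = 3.

3


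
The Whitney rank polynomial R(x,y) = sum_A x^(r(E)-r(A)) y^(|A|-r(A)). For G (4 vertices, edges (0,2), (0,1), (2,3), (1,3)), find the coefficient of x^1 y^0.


R(x,y) = sum over A in 2^E of x^(r(E)-r(A)) * y^(|A|-r(A)).
G has 4 vertices, 4 edges. r(E) = 3.
Enumerate all 2^4 = 16 subsets.
Count subsets with r(E)-r(A)=1 and |A|-r(A)=0: 6.

6


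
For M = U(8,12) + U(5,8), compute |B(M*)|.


(M1+M2)* = M1* + M2*.
M1* = U(4,12), bases: C(12,4) = 495.
M2* = U(3,8), bases: C(8,3) = 56.
|B(M*)| = 495 * 56 = 27720.

27720


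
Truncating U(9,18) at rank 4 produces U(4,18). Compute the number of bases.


Truncating U(9,18) to rank 4 gives U(4,18).
Bases of U(4,18) are all 4-element subsets of 18 elements.
Number of bases = C(18,4) = 18! / (4! * 14!) = 3060.

3060


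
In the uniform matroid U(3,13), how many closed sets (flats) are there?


Flats of U(3,13): every subset of size < 3 is a flat, plus E itself.
Count = (13 choose 0) + (13 choose 1) + (13 choose 2) + 1
     = 1 + 13 + 78 + 1
     = 93.

93


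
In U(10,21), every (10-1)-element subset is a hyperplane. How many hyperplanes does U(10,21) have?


Hyperplanes of U(10,21) are flats of rank 9.
In a uniform matroid, these are exactly the (9)-element subsets.
Count = C(21,9) = 293930.

293930


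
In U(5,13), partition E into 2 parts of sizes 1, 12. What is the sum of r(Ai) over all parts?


r(Ai) = min(|Ai|, 5) for each part.
Sum = min(1,5) + min(12,5)
    = 1 + 5
    = 6.

6


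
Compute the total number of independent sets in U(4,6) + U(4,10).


For a direct sum, |I(M1+M2)| = |I(M1)| * |I(M2)|.
|I(U(4,6))| = sum C(6,k) for k=0..4 = 57.
|I(U(4,10))| = sum C(10,k) for k=0..4 = 386.
Total = 57 * 386 = 22002.

22002


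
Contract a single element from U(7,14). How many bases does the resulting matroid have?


Contracting e from U(7,14) gives U(6,13).
Bases of U(6,13) = C(13,6) = 1716.

1716


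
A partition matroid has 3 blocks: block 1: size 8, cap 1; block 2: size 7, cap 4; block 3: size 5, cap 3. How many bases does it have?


A basis picks exactly ci elements from block i.
Number of bases = product of C(|Si|, ci).
= C(8,1) * C(7,4) * C(5,3)
= 8 * 35 * 10
= 2800.

2800


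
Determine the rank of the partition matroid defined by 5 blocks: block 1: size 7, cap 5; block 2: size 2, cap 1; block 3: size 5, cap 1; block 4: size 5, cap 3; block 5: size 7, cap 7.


Rank of a partition matroid = sum of min(|Si|, ci) for each block.
= min(7,5) + min(2,1) + min(5,1) + min(5,3) + min(7,7)
= 5 + 1 + 1 + 3 + 7
= 17.

17


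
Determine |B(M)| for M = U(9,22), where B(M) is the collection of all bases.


Bases of U(9,22) are all 9-element subsets of the 22-element ground set.
Number of bases = C(22,9).
(22 choose 9) = 497420.

497420


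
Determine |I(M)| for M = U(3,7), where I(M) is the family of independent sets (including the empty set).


Independent sets of U(3,7) are all subsets of size <= 3.
Count = (7 choose 0) + (7 choose 1) + (7 choose 2) + (7 choose 3)
     = 1 + 7 + 21 + 35
     = 64.

64


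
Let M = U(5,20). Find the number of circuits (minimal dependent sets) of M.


In U(5,20), circuits are the (6)-element subsets.
Any set of 6 elements is dependent, and removing any one element gives
an independent set of size 5, so it is a minimal dependent set.
Number of circuits = (20 choose 6) = 38760.

38760


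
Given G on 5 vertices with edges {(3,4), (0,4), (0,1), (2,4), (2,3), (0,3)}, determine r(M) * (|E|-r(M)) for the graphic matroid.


r(M) = |V| - c = 5 - 1 = 4.
nullity = |E| - r(M) = 6 - 4 = 2.
Product = 4 * 2 = 8.

8


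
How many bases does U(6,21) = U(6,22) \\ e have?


Deleting e from U(6,22) gives U(6,21) since n > r.
Bases of U(6,21) = C(21,6) = 21! / (6! * 15!) = 54264.

54264


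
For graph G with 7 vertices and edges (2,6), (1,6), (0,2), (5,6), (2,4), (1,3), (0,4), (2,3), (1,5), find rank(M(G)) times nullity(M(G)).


r(M) = |V| - c = 7 - 1 = 6.
nullity = |E| - r(M) = 9 - 6 = 3.
Product = 6 * 3 = 18.

18


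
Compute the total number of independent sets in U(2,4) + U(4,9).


For a direct sum, |I(M1+M2)| = |I(M1)| * |I(M2)|.
|I(U(2,4))| = sum C(4,k) for k=0..2 = 11.
|I(U(4,9))| = sum C(9,k) for k=0..4 = 256.
Total = 11 * 256 = 2816.

2816


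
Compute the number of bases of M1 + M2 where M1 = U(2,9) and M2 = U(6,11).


Bases of a direct sum M1 + M2: |B| = |B(M1)| * |B(M2)|.
|B(U(2,9))| = C(9,2) = 36.
|B(U(6,11))| = C(11,6) = 462.
Total bases = 36 * 462 = 16632.

16632


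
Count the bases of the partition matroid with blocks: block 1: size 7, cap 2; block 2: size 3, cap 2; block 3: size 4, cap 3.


A basis picks exactly ci elements from block i.
Number of bases = product of C(|Si|, ci).
= C(7,2) * C(3,2) * C(4,3)
= 21 * 3 * 4
= 252.

252


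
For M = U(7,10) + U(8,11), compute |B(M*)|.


(M1+M2)* = M1* + M2*.
M1* = U(3,10), bases: C(10,3) = 120.
M2* = U(3,11), bases: C(11,3) = 165.
|B(M*)| = 120 * 165 = 19800.

19800


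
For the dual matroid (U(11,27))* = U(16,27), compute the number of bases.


The dual of U(r,n) is U(n-r, n) = U(16,27).
Bases of U(16,27) are all (16)-element subsets.
|B(M*)| = (27 choose 16) = 13037895.

13037895


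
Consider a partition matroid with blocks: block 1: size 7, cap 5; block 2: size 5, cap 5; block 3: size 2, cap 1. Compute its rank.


Rank of a partition matroid = sum of min(|Si|, ci) for each block.
= min(7,5) + min(5,5) + min(2,1)
= 5 + 5 + 1
= 11.

11


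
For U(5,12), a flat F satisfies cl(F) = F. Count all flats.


Flats of U(5,12): every subset of size < 5 is a flat, plus E itself.
Count = C(12,0) + C(12,1) + C(12,2) + C(12,3) + C(12,4) + 1
     = 1 + 12 + 66 + 220 + 495 + 1
     = 795.

795


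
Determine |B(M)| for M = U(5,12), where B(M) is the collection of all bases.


Bases of U(5,12) are all 5-element subsets of the 12-element ground set.
Number of bases = C(12,5).
C(12,5) = 792.

792


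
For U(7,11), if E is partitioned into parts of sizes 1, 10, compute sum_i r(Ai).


r(Ai) = min(|Ai|, 7) for each part.
Sum = min(1,7) + min(10,7)
    = 1 + 7
    = 8.

8


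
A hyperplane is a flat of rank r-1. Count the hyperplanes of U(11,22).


Hyperplanes of U(11,22) are flats of rank 10.
In a uniform matroid, these are exactly the (10)-element subsets.
Count = C(22,10) = 646646.

646646


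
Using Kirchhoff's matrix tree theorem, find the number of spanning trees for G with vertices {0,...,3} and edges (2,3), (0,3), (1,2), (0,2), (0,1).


By Kirchhoff's matrix tree theorem, the number of spanning trees equals
the determinant of any cofactor of the Laplacian matrix L.
G has 4 vertices and 5 edges.
Computing the (3 x 3) cofactor determinant gives 8.

8


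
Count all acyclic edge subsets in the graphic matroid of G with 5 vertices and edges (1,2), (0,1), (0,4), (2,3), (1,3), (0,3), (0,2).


An independent set in a graphic matroid is an acyclic edge subset.
G has 5 vertices and 7 edges.
Enumerate all 2^7 = 128 subsets, checking for acyclicity.
Total independent sets = 76.

76


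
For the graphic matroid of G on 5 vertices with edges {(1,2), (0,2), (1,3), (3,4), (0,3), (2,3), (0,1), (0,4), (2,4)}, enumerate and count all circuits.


A circuit in a graphic matroid = edge set of a simple cycle.
G has 5 vertices and 9 edges.
Enumerating all minimal edge subsets forming cycles...
Total circuits found: 22.

22


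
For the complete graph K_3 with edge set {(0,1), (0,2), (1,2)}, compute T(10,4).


T(K_3; x,y) = x^2 + x + y.
T(10,4) = 100 + 10 + 4 = 114.

114


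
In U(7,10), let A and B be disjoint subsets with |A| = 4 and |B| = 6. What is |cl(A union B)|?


|A union B| = 4 + 6 = 10 (disjoint).
In U(7,10), cl(S) = S if |S| < 7, else cl(S) = E.
Since 10 >= 7, cl(A union B) = E.
|cl(A union B)| = 10.

10


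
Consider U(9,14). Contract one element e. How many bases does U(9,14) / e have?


Contracting e from U(9,14) gives U(8,13).
Bases of U(8,13) = C(13,8) = 13! / (8! * 5!) = 1287.

1287


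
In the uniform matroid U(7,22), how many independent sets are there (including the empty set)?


Independent sets of U(7,22) are all subsets of size <= 7.
Count = C(22,0) + C(22,1) + C(22,2) + C(22,3) + C(22,4) + C(22,5) + C(22,6) + C(22,7)
     = 1 + 22 + 231 + 1540 + 7315 + 26334 + 74613 + 170544
     = 280600.

280600


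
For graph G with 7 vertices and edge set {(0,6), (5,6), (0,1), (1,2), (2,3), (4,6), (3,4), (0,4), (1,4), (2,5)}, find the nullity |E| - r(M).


Cycle rank (nullity) = |E| - r(M) = |E| - (|V| - c).
|E| = 10, |V| = 7, c = 1.
Nullity = 10 - (7 - 1) = 10 - 6 = 4.

4


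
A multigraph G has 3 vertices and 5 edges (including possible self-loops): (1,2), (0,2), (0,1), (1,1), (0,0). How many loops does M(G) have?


In a graphic matroid, a loop is a self-loop edge (u,u) with rank 0.
Examining all 5 edges for self-loops...
Self-loops found: (1,1), (0,0)
Number of loops = 2.

2


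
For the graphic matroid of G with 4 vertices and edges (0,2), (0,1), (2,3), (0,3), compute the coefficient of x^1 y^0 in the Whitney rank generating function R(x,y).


R(x,y) = sum over A in 2^E of x^(r(E)-r(A)) * y^(|A|-r(A)).
G has 4 vertices, 4 edges. r(E) = 3.
Enumerate all 2^4 = 16 subsets.
Count subsets with r(E)-r(A)=1 and |A|-r(A)=0: 6.

6


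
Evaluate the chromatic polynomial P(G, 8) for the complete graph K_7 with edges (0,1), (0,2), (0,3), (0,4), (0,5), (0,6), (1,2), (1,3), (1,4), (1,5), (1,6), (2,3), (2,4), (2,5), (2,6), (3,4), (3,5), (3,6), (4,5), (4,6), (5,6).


P(K_7, k) = k(k-1)(k-2)...(k-6).
P(8) = (8) * (7) * (6) * (5) * (4) * (3) * (2) = 40320.

40320


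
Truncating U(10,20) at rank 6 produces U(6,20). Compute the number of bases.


Truncating U(10,20) to rank 6 gives U(6,20).
Bases of U(6,20) are all 6-element subsets of 20 elements.
Number of bases = (20 choose 6) = 38760.

38760


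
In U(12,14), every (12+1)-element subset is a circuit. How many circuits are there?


In U(12,14), circuits are the (13)-element subsets.
Any set of 13 elements is dependent, and removing any one element gives
an independent set of size 12, so it is a minimal dependent set.
Number of circuits = C(14,13) = 14! / (13! * 1!) = 14.

14


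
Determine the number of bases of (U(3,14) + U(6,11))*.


(M1+M2)* = M1* + M2*.
M1* = U(11,14), bases: C(14,11) = 364.
M2* = U(5,11), bases: C(11,5) = 462.
|B(M*)| = 364 * 462 = 168168.

168168


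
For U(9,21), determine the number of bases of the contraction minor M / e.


Contracting e from U(9,21) gives U(8,20).
Bases of U(8,20) = C(20,8) = 20! / (8! * 12!) = 125970.

125970


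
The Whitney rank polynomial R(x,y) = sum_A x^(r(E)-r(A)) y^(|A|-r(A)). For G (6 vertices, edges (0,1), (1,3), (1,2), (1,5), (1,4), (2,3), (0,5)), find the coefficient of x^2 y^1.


R(x,y) = sum over A in 2^E of x^(r(E)-r(A)) * y^(|A|-r(A)).
G has 6 vertices, 7 edges. r(E) = 5.
Enumerate all 2^7 = 128 subsets.
Count subsets with r(E)-r(A)=2 and |A|-r(A)=1: 8.

8


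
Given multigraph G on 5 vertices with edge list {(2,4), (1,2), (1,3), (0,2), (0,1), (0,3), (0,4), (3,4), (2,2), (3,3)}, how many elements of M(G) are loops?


In a graphic matroid, a loop is a self-loop edge (u,u) with rank 0.
Examining all 10 edges for self-loops...
Self-loops found: (2,2), (3,3)
Number of loops = 2.

2


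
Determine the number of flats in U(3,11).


Flats of U(3,11): every subset of size < 3 is a flat, plus E itself.
Count = (11 choose 0) + (11 choose 1) + (11 choose 2) + 1
     = 1 + 11 + 55 + 1
     = 68.

68


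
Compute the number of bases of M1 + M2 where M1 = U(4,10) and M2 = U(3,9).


Bases of a direct sum M1 + M2: |B| = |B(M1)| * |B(M2)|.
|B(U(4,10))| = C(10,4) = 210.
|B(U(3,9))| = C(9,3) = 84.
Total bases = 210 * 84 = 17640.

17640


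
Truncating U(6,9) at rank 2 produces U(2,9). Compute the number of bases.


Truncating U(6,9) to rank 2 gives U(2,9).
Bases of U(2,9) are all 2-element subsets of 9 elements.
Number of bases = C(9,2) = 9! / (2! * 7!) = 36.

36


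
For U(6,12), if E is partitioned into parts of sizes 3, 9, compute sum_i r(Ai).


r(Ai) = min(|Ai|, 6) for each part.
Sum = min(3,6) + min(9,6)
    = 3 + 6
    = 9.

9


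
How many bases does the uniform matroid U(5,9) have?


Bases of U(5,9) are all 5-element subsets of the 9-element ground set.
Number of bases = C(9,5).
(9 choose 5) = 126.

126


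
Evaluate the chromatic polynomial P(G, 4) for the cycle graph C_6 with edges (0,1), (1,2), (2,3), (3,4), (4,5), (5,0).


P(C_6, k) = (k-1)^6 + (-1)^6*(k-1).
P(4) = (3)^6 + 3
= 729 + 3 = 732.

732


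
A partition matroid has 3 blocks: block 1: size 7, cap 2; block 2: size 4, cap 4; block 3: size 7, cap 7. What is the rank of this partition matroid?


Rank of a partition matroid = sum of min(|Si|, ci) for each block.
= min(7,2) + min(4,4) + min(7,7)
= 2 + 4 + 7
= 13.

13


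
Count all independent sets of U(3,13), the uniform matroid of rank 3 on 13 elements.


Independent sets of U(3,13) are all subsets of size <= 3.
Count = C(13,0) + C(13,1) + C(13,2) + C(13,3)
     = 1 + 13 + 78 + 286
     = 378.

378


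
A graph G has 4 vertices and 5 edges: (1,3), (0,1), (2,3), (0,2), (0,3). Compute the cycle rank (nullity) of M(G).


Cycle rank (nullity) = |E| - r(M) = |E| - (|V| - c).
|E| = 5, |V| = 4, c = 1.
Nullity = 5 - (4 - 1) = 5 - 3 = 2.

2


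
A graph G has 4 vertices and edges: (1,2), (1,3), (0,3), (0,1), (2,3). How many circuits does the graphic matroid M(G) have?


A circuit in a graphic matroid = edge set of a simple cycle.
G has 4 vertices and 5 edges.
Enumerating all minimal edge subsets forming cycles...
Total circuits found: 3.

3


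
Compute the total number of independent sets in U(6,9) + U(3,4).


For a direct sum, |I(M1+M2)| = |I(M1)| * |I(M2)|.
|I(U(6,9))| = sum C(9,k) for k=0..6 = 466.
|I(U(3,4))| = sum C(4,k) for k=0..3 = 15.
Total = 466 * 15 = 6990.

6990


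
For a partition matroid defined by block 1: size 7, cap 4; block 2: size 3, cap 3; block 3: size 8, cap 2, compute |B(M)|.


A basis picks exactly ci elements from block i.
Number of bases = product of C(|Si|, ci).
= C(7,4) * C(3,3) * C(8,2)
= 35 * 1 * 28
= 980.

980


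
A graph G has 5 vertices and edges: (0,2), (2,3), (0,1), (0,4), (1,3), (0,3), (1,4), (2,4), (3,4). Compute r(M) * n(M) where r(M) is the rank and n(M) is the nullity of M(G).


r(M) = |V| - c = 5 - 1 = 4.
nullity = |E| - r(M) = 9 - 4 = 5.
Product = 4 * 5 = 20.

20


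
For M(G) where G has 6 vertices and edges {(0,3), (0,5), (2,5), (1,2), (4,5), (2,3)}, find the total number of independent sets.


An independent set in a graphic matroid is an acyclic edge subset.
G has 6 vertices and 6 edges.
Enumerate all 2^6 = 64 subsets, checking for acyclicity.
Total independent sets = 60.

60


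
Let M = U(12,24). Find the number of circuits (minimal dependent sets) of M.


In U(12,24), circuits are the (13)-element subsets.
Any set of 13 elements is dependent, and removing any one element gives
an independent set of size 12, so it is a minimal dependent set.
Number of circuits = C(24,13) = 2496144.

2496144


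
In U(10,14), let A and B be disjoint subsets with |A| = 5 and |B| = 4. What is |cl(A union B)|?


|A union B| = 5 + 4 = 9 (disjoint).
In U(10,14), cl(S) = S if |S| < 10, else cl(S) = E.
Since 9 < 10, cl(A union B) = A union B.
|cl(A union B)| = 9.

9


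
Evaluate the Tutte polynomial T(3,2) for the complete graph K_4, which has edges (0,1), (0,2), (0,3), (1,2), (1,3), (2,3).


T(K_4; x,y) = x^3 + 3x^2 + 4xy + 2x + y^3 + 3y^2 + 2y.
Substituting x=3, y=2:
= 27 + 27 + 24 + 6 + 8 + 12 + 4
= 108.

108


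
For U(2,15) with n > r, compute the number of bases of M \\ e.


Deleting e from U(2,15) gives U(2,14) since n > r.
Bases of U(2,14) = (14 choose 2) = 91.

91


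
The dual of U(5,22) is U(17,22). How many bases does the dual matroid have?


The dual of U(r,n) is U(n-r, n) = U(17,22).
Bases of U(17,22) are all (17)-element subsets.
|B(M*)| = C(22,17) = 22! / (17! * 5!) = 26334.

26334


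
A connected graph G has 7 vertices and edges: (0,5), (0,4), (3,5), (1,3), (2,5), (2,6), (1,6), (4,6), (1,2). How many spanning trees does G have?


By Kirchhoff's matrix tree theorem, the number of spanning trees equals
the determinant of any cofactor of the Laplacian matrix L.
G has 7 vertices and 9 edges.
Computing the (6 x 6) cofactor determinant gives 46.

46


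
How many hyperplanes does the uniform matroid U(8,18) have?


Hyperplanes of U(8,18) are flats of rank 7.
In a uniform matroid, these are exactly the (7)-element subsets.
Count = C(18,7) = 31824.

31824


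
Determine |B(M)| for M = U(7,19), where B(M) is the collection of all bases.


Bases of U(7,19) are all 7-element subsets of the 19-element ground set.
Number of bases = C(19,7).
C(19,7) = 50388.

50388


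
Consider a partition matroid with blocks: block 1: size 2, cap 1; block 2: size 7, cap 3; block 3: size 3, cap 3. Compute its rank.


Rank of a partition matroid = sum of min(|Si|, ci) for each block.
= min(2,1) + min(7,3) + min(3,3)
= 1 + 3 + 3
= 7.

7


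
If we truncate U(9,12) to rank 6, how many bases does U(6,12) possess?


Truncating U(9,12) to rank 6 gives U(6,12).
Bases of U(6,12) are all 6-element subsets of 12 elements.
Number of bases = (12 choose 6) = 924.

924


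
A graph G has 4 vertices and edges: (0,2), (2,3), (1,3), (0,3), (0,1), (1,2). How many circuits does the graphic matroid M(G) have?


A circuit in a graphic matroid = edge set of a simple cycle.
G has 4 vertices and 6 edges.
Enumerating all minimal edge subsets forming cycles...
Total circuits found: 7.

7


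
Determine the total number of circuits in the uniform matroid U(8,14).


In U(8,14), circuits are the (9)-element subsets.
Any set of 9 elements is dependent, and removing any one element gives
an independent set of size 8, so it is a minimal dependent set.
Number of circuits = C(14,9) = 14! / (9! * 5!) = 2002.

2002


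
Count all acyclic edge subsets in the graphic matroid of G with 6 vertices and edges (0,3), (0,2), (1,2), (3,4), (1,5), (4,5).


An independent set in a graphic matroid is an acyclic edge subset.
G has 6 vertices and 6 edges.
Enumerate all 2^6 = 64 subsets, checking for acyclicity.
Total independent sets = 63.

63


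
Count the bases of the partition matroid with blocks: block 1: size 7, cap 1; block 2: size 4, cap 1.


A basis picks exactly ci elements from block i.
Number of bases = product of C(|Si|, ci).
= C(7,1) * C(4,1)
= 7 * 4
= 28.

28


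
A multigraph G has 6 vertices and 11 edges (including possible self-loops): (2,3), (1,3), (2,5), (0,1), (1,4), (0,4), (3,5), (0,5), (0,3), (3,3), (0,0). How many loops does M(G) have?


In a graphic matroid, a loop is a self-loop edge (u,u) with rank 0.
Examining all 11 edges for self-loops...
Self-loops found: (3,3), (0,0)
Number of loops = 2.

2


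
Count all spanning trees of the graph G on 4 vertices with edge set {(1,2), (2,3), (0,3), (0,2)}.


By Kirchhoff's matrix tree theorem, the number of spanning trees equals
the determinant of any cofactor of the Laplacian matrix L.
G has 4 vertices and 4 edges.
Computing the (3 x 3) cofactor determinant gives 3.

3


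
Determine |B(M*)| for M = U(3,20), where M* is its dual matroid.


The dual of U(r,n) is U(n-r, n) = U(17,20).
Bases of U(17,20) are all (17)-element subsets.
|B(M*)| = C(20,17) = 1140.

1140


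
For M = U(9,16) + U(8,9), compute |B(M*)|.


(M1+M2)* = M1* + M2*.
M1* = U(7,16), bases: C(16,7) = 11440.
M2* = U(1,9), bases: C(9,1) = 9.
|B(M*)| = 11440 * 9 = 102960.

102960


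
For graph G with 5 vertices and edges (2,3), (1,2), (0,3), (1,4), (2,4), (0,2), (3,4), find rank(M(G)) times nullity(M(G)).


r(M) = |V| - c = 5 - 1 = 4.
nullity = |E| - r(M) = 7 - 4 = 3.
Product = 4 * 3 = 12.

12


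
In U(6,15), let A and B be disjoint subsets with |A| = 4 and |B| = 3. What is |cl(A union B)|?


|A union B| = 4 + 3 = 7 (disjoint).
In U(6,15), cl(S) = S if |S| < 6, else cl(S) = E.
Since 7 >= 6, cl(A union B) = E.
|cl(A union B)| = 15.

15


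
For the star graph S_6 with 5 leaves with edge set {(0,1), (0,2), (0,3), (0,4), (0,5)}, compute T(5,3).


A star on 6 vertices is a tree with 5 edges.
T(x,y) = x^(5) for any tree.
T(5,3) = 5^5 = 3125.

3125


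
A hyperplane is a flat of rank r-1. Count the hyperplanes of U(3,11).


Hyperplanes of U(3,11) are flats of rank 2.
In a uniform matroid, these are exactly the (2)-element subsets.
Count = C(11,2) = 11! / (2! * 9!) = 55.

55


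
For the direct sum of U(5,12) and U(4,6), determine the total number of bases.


Bases of a direct sum M1 + M2: |B| = |B(M1)| * |B(M2)|.
|B(U(5,12))| = C(12,5) = 792.
|B(U(4,6))| = C(6,4) = 15.
Total bases = 792 * 15 = 11880.

11880


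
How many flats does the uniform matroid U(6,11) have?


Flats of U(6,11): every subset of size < 6 is a flat, plus E itself.
Count = (11 choose 0) + (11 choose 1) + (11 choose 2) + (11 choose 3) + (11 choose 4) + (11 choose 5) + 1
     = 1 + 11 + 55 + 165 + 330 + 462 + 1
     = 1025.

1025


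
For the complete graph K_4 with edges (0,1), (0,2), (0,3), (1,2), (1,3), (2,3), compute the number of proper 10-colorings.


P(K_4, k) = k(k-1)(k-2)...(k-3).
P(10) = (10) * (9) * (8) * (7) = 5040.

5040


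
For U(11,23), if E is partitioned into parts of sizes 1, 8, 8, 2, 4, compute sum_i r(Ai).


r(Ai) = min(|Ai|, 11) for each part.
Sum = min(1,11) + min(8,11) + min(8,11) + min(2,11) + min(4,11)
    = 1 + 8 + 8 + 2 + 4
    = 23.

23


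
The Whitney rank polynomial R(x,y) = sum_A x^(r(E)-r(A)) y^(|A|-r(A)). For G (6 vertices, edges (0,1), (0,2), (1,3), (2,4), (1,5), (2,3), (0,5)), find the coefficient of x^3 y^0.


R(x,y) = sum over A in 2^E of x^(r(E)-r(A)) * y^(|A|-r(A)).
G has 6 vertices, 7 edges. r(E) = 5.
Enumerate all 2^7 = 128 subsets.
Count subsets with r(E)-r(A)=3 and |A|-r(A)=0: 21.

21
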